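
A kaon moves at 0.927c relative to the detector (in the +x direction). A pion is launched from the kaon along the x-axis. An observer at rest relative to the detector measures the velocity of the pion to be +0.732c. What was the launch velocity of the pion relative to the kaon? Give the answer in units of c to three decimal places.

-0.607c

Invert the composition law: u' = (u − v)/(1 − uv/c²).
u' = (0.732 − 0.927) / (1 − (0.732)(0.927)) = -0.1950/0.3214 = -0.6067.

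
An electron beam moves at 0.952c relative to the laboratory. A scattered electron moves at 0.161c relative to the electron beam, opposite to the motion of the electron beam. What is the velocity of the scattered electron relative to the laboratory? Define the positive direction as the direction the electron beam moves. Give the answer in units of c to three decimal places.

With v = 0.952 and u' = -0.161 (in units of c),
u = (u' + v)/(1 + u'v/c²):
u = (-0.161 + 0.952) / (1 + (-0.161)·0.952) = 0.7910/0.8467 = 0.9342
(Galilean addition would give +0.791c.)

+0.934c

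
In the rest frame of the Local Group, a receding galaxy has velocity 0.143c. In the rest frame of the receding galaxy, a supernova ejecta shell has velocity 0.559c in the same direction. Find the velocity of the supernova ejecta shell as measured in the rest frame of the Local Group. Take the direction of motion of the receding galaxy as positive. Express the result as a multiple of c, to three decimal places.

With v = 0.143 and u' = 0.559 (in units of c),
u = (u' + v)/(1 + u'v/c²):
u = (0.559 + 0.143) / (1 + 0.559·0.143) = 0.7020/1.0799 = 0.6500
(Galilean addition would give +0.702c.)

0.650c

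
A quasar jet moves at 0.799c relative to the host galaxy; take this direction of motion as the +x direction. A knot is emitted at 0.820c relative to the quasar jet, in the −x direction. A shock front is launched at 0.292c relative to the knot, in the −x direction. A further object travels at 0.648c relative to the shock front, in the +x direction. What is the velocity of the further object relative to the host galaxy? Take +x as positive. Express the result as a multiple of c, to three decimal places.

+0.389c

Apply u = (u' + v)/(1 + u'v/c²) successively, working outward toward the host galaxy.
Start: velocity of the quasar jet relative to the host galaxy = 0.7990c.
Compose with the knot (u' = -0.820 in the quasar jet frame): u_1 = (-0.820 + 0.799) / (1 + (-0.820)·0.799) = -0.0210/0.3448 = -0.0609.
Compose with the shock front (u' = -0.292 in the knot frame): u_2 = (-0.292 + (-0.061)) / (1 + (-0.292)·(-0.061)) = -0.3529/1.0178 = -0.3467.
Compose with the further object (u' = 0.648 in the shock front frame): u_3 = (0.648 + (-0.347)) / (1 + 0.648·(-0.347)) = 0.3013/0.7753 = 0.3886.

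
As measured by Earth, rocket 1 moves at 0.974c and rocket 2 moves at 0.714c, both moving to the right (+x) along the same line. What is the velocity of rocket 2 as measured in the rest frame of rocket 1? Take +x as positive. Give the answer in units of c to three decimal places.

-0.854c

β_A = 0.974, β_B = 0.714.
Transform to A's frame with the inverse velocity-addition law: u' = (u − v)/(1 − uv/c²), taking u = β_B and v = β_A.
u' = (0.714 − 0.974) / (1 − (0.974)(0.714)) = -0.2600/0.3046 = -0.8537.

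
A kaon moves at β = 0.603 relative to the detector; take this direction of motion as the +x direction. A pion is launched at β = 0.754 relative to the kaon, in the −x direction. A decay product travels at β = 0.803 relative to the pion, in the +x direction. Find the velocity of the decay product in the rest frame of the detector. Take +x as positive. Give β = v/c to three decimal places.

β = +0.677

Apply u = (u' + v)/(1 + u'v/c²) successively, working outward toward the detector.
Start: velocity of the kaon relative to the detector = 0.6030c.
Compose with the pion (u' = -0.754 in the kaon frame): u_1 = (-0.754 + 0.603) / (1 + (-0.754)·0.603) = -0.1510/0.5453 = -0.2769.
Compose with the decay product (u' = 0.803 in the pion frame): u_2 = (0.803 + (-0.277)) / (1 + 0.803·(-0.277)) = 0.5261/0.7777 = 0.6765.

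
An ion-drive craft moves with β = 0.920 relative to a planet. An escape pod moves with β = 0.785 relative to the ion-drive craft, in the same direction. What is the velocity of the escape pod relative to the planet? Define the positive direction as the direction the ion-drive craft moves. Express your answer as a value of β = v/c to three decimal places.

β = 0.990

With v = 0.920 and u' = 0.785 (in units of c),
u = (u' + v)/(1 + u'v/c²):
u = (0.785 + 0.920) / (1 + 0.785·0.920) = 1.7050/1.7222 = 0.9900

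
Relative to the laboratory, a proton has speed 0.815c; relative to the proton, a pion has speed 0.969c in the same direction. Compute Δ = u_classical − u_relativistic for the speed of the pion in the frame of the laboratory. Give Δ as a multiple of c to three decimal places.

Δ = 0.787c

Galilean: u_cl = 0.969 + 0.815 = 1.7840.
Relativistic: u_rel = (0.969 + 0.815) / (1 + 0.969·0.815) = 1.7840/1.7897 = 0.9968.
Δ = 1.7840 − 0.9968 = 0.7872.
(The classical prediction exceeds c; the relativistic result does not.)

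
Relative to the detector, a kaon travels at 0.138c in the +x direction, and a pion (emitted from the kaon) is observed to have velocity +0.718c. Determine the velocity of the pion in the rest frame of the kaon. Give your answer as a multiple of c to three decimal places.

+0.644c

Invert the composition law: u' = (u − v)/(1 − uv/c²).
u' = (0.718 − 0.138) / (1 − (0.718)(0.138)) = 0.5800/0.9009 = 0.6438.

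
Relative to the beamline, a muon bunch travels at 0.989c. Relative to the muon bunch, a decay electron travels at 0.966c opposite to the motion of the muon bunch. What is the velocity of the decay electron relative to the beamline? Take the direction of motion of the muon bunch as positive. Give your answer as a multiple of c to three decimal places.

With v = 0.989 and u' = -0.966 (in units of c),
u = (u' + v)/(1 + u'v/c²):
u = (-0.966 + 0.989) / (1 + (-0.966)·0.989) = 0.0230/0.0446 = 0.5154
(Galilean addition would give +0.023c.)

+0.515c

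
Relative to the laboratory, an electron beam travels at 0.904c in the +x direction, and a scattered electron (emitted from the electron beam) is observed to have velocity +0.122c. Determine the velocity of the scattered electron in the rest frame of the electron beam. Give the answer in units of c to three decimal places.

-0.879c

Invert the composition law: u' = (u − v)/(1 − uv/c²).
u' = (0.122 − 0.904) / (1 − (0.122)(0.904)) = -0.7820/0.8897 = -0.8789.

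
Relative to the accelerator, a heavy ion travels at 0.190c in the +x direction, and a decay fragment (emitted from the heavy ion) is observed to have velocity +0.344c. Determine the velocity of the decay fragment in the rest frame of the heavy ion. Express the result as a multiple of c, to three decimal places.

+0.165c

Invert the composition law: u' = (u − v)/(1 − uv/c²).
u' = (0.344 − 0.190) / (1 − (0.344)(0.190)) = 0.1540/0.9346 = 0.1648.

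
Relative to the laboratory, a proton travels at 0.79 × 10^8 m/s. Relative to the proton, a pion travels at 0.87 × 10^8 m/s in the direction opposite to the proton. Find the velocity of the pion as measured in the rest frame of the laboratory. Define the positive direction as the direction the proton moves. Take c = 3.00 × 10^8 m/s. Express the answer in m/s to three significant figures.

-8.66 × 10^6 m/s

In units of c (dividing by 3.00 × 10^8 m/s): v = 0.263, u' = -0.290.
u = (u' + v)/(1 + u'v/c²):
u = (-0.290 + 0.263) / (1 + (-0.290)·0.263) = -0.0267/0.9236 = -0.0289
Converting back: u = -0.0289 × 3.00 × 10^8 m/s.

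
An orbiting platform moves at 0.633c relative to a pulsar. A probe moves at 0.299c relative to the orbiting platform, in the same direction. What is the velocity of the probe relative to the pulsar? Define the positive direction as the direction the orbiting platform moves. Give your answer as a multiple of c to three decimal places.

With v = 0.633 and u' = 0.299 (in units of c),
u = (u' + v)/(1 + u'v/c²):
u = (0.299 + 0.633) / (1 + 0.299·0.633) = 0.9320/1.1893 = 0.7837

0.784c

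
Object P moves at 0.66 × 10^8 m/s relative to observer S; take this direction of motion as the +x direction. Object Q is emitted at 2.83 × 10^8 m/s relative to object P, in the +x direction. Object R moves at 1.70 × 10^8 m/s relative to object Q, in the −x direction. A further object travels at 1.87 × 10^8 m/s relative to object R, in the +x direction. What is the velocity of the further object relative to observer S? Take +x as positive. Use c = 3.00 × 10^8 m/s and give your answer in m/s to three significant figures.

Apply u = (u' + v)/(1 + u'v/c²) successively, working outward toward observer S.
(Dividing each given speed by c = 3.00 × 10^8 m/s to work in units of c.)
Start: velocity of object P relative to observer S = 0.2200c.
Compose with object Q (u' = 0.943 in object P frame): u_1 = (0.943 + 0.220) / (1 + 0.943·0.220) = 1.1633/1.2075 = 0.9634.
Compose with object R (u' = -0.567 in object Q frame): u_2 = (-0.567 + 0.963) / (1 + (-0.567)·0.963) = 0.3967/0.4541 = 0.8737.
Compose with the further object (u' = 0.623 in object R frame): u_3 = (0.623 + 0.874) / (1 + 0.623·0.874) = 1.4970/1.5446 = 0.9692.
So u = 0.9692 × 3.00 × 10^8 m/s.

+2.91 × 10^8 m/s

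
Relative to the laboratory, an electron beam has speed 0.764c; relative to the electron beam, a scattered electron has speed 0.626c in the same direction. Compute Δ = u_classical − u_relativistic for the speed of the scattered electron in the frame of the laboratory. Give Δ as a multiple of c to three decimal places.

Galilean: u_cl = 0.626 + 0.764 = 1.3900.
Relativistic: u_rel = (0.626 + 0.764) / (1 + 0.626·0.764) = 1.3900/1.4783 = 0.9403.
Δ = 1.3900 − 0.9403 = 0.4497.
(The classical prediction exceeds c; the relativistic result does not.)

Δ = 0.450c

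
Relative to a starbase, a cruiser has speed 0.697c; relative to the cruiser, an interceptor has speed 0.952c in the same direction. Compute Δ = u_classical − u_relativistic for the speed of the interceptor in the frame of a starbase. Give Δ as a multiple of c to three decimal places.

Galilean: u_cl = 0.952 + 0.697 = 1.6490.
Relativistic: u_rel = (0.952 + 0.697) / (1 + 0.952·0.697) = 1.6490/1.6635 = 0.9913.
Δ = 1.6490 − 0.9913 = 0.6577.
(The classical prediction exceeds c; the relativistic result does not.)

Δ = 0.658c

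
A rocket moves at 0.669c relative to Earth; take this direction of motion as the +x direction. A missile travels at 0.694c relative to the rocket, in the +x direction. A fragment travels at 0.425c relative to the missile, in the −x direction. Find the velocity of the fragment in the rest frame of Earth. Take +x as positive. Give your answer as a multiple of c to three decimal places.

Apply u = (u' + v)/(1 + u'v/c²) successively, working outward toward Earth.
Start: velocity of the rocket relative to Earth = 0.6690c.
Compose with the missile (u' = 0.694 in the rocket frame): u_1 = (0.694 + 0.669) / (1 + 0.694·0.669) = 1.3630/1.4643 = 0.9308.
Compose with the fragment (u' = -0.425 in the missile frame): u_2 = (-0.425 + 0.931) / (1 + (-0.425)·0.931) = 0.5058/0.6044 = 0.8369.

+0.837c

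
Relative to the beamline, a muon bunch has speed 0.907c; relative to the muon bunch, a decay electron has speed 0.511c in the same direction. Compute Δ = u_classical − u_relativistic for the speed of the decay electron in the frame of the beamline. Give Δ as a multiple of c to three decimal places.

Δ = 0.449c

Galilean: u_cl = 0.511 + 0.907 = 1.4180.
Relativistic: u_rel = (0.511 + 0.907) / (1 + 0.511·0.907) = 1.4180/1.4635 = 0.9689.
Δ = 1.4180 − 0.9689 = 0.4491.
(The classical prediction exceeds c; the relativistic result does not.)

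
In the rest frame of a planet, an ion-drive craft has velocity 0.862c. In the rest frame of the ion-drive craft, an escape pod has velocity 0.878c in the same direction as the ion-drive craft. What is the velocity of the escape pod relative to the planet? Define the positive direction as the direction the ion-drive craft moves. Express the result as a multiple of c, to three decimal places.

0.990c

With v = 0.862 and u' = 0.878 (in units of c),
u = (u' + v)/(1 + u'v/c²):
u = (0.878 + 0.862) / (1 + 0.878·0.862) = 1.7400/1.7568 = 0.9904
(Galilean addition would give +1.740c, exceeding c.)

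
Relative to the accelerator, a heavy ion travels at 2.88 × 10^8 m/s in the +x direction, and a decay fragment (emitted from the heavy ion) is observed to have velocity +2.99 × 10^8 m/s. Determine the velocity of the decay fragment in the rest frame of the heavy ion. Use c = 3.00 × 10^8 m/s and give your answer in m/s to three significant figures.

+2.55 × 10^8 m/s

v = 0.960c, u = 0.997c.
Invert the composition law: u' = (u − v)/(1 − uv/c²).
u' = (0.997 − 0.960) / (1 − (0.997)(0.960)) = 0.0367/0.0432 = 0.8488.
u' = 0.8488 × 3.00 × 10^8 m/s.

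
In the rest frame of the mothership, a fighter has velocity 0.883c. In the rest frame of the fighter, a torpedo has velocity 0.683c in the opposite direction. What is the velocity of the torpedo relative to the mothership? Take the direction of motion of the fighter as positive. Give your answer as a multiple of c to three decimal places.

+0.504c

With v = 0.883 and u' = -0.683 (in units of c),
u = (u' + v)/(1 + u'v/c²):
u = (-0.683 + 0.883) / (1 + (-0.683)·0.883) = 0.2000/0.3969 = 0.5039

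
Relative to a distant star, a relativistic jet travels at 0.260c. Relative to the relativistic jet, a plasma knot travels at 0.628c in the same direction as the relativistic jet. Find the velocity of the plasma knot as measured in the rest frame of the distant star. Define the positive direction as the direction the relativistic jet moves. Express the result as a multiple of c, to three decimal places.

With v = 0.260 and u' = 0.628 (in units of c),
u = (u' + v)/(1 + u'v/c²):
u = (0.628 + 0.260) / (1 + 0.628·0.260) = 0.8880/1.1633 = 0.7634

0.763c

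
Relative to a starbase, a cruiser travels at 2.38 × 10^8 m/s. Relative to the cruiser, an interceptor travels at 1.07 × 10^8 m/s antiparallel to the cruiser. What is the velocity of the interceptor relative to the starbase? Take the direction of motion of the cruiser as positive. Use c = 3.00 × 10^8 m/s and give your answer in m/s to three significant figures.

In units of c (dividing by 3.00 × 10^8 m/s): v = 0.793, u' = -0.357.
u = (u' + v)/(1 + u'v/c²):
u = (-0.357 + 0.793) / (1 + (-0.357)·0.793) = 0.4367/0.7170 = 0.6090
Converting back: u = 0.6090 × 3.00 × 10^8 m/s.

+1.83 × 10^8 m/s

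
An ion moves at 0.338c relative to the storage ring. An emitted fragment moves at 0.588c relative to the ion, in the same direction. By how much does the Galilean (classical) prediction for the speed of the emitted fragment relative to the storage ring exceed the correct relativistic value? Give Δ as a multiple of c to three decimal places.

Δ = 0.154c

Galilean: u_cl = 0.588 + 0.338 = 0.9260.
Relativistic: u_rel = (0.588 + 0.338) / (1 + 0.588·0.338) = 0.9260/1.1987 = 0.7725.
Δ = 0.9260 − 0.7725 = 0.1535.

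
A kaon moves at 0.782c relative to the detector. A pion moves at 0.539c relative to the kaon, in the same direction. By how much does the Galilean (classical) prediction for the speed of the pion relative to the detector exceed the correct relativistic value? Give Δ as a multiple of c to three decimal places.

Δ = 0.392c

Galilean: u_cl = 0.539 + 0.782 = 1.3210.
Relativistic: u_rel = (0.539 + 0.782) / (1 + 0.539·0.782) = 1.3210/1.4215 = 0.9293.
Δ = 1.3210 − 0.9293 = 0.3917.
(The classical prediction exceeds c; the relativistic result does not.)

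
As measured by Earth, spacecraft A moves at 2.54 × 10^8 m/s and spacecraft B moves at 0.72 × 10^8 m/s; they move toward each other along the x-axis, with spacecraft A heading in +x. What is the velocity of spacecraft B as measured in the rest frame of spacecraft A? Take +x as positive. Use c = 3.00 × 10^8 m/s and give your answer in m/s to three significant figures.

-2.71 × 10^8 m/s

β_A = 0.847, β_B = -0.240 (dividing each by c = 3.00 × 10^8 m/s).
Transform to A's frame with the inverse velocity-addition law: u' = (u − v)/(1 − uv/c²), taking u = β_B and v = β_A.
u' = (-0.240 − 0.847) / (1 − (0.847)(-0.240)) = -1.0867/1.2032 = -0.9031.
u' = -0.9031 × 3.00 × 10^8 m/s.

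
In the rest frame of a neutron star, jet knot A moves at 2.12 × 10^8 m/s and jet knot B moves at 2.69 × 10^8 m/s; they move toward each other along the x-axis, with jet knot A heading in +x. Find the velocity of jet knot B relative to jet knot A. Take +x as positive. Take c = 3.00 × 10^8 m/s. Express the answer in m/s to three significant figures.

β_A = 0.707, β_B = -0.897 (dividing each by c = 3.00 × 10^8 m/s).
Transform to A's frame with the inverse velocity-addition law: u' = (u − v)/(1 − uv/c²), taking u = β_B and v = β_A.
u' = (-0.897 − 0.707) / (1 − (0.707)(-0.897)) = -1.6033/1.6336 = -0.9814.
u' = -0.9814 × 3.00 × 10^8 m/s.

-2.94 × 10^8 m/s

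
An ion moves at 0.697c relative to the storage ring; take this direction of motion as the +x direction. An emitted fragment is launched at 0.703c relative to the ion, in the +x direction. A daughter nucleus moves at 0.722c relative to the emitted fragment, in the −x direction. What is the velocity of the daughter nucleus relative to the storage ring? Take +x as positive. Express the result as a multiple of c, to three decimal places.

Apply u = (u' + v)/(1 + u'v/c²) successively, working outward toward the storage ring.
Start: velocity of the ion relative to the storage ring = 0.6970c.
Compose with the emitted fragment (u' = 0.703 in the ion frame): u_1 = (0.703 + 0.697) / (1 + 0.703·0.697) = 1.4000/1.4900 = 0.9396.
Compose with the daughter nucleus (u' = -0.722 in the emitted fragment frame): u_2 = (-0.722 + 0.940) / (1 + (-0.722)·0.940) = 0.2176/0.3216 = 0.6766.

+0.677c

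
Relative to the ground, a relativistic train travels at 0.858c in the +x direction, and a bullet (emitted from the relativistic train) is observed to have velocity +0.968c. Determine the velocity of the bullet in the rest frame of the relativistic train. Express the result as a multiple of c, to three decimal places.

+0.649c

Invert the composition law: u' = (u − v)/(1 − uv/c²).
u' = (0.968 − 0.858) / (1 − (0.968)(0.858)) = 0.1100/0.1695 = 0.6491.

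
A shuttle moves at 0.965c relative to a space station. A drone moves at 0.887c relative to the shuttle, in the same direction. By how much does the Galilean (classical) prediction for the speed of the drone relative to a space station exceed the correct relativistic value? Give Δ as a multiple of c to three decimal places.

Δ = 0.854c

Galilean: u_cl = 0.887 + 0.965 = 1.8520.
Relativistic: u_rel = (0.887 + 0.965) / (1 + 0.887·0.965) = 1.8520/1.8560 = 0.9979.
Δ = 1.8520 − 0.9979 = 0.8541.
(The classical prediction exceeds c; the relativistic result does not.)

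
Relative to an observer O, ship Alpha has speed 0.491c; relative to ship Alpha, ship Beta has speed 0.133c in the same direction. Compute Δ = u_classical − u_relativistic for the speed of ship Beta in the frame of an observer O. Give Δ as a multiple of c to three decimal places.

Δ = 0.038c

Galilean: u_cl = 0.133 + 0.491 = 0.6240.
Relativistic: u_rel = (0.133 + 0.491) / (1 + 0.133·0.491) = 0.6240/1.0653 = 0.5857.
Δ = 0.6240 − 0.5857 = 0.0383.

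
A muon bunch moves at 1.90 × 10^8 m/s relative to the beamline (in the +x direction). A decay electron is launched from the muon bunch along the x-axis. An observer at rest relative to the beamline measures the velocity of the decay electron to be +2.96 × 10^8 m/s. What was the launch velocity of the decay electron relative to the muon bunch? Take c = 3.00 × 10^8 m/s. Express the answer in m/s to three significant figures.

+2.83 × 10^8 m/s

v = 0.633c, u = 0.987c.
Invert the composition law: u' = (u − v)/(1 − uv/c²).
u' = (0.987 − 0.633) / (1 − (0.987)(0.633)) = 0.3533/0.3751 = 0.9419.
u' = 0.9419 × 3.00 × 10^8 m/s.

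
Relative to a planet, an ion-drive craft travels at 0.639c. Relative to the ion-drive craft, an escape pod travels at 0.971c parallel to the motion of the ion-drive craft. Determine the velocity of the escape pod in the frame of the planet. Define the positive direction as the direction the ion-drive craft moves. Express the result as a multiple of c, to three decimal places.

0.994c

With v = 0.639 and u' = 0.971 (in units of c),
u = (u' + v)/(1 + u'v/c²):
u = (0.971 + 0.639) / (1 + 0.971·0.639) = 1.6100/1.6205 = 0.9935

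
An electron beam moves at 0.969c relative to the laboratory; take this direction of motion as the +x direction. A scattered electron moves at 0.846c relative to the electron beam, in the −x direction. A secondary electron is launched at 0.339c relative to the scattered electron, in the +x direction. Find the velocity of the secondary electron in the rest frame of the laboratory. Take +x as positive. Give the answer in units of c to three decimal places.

Apply u = (u' + v)/(1 + u'v/c²) successively, working outward toward the laboratory.
Start: velocity of the electron beam relative to the laboratory = 0.9690c.
Compose with the scattered electron (u' = -0.846 in the electron beam frame): u_1 = (-0.846 + 0.969) / (1 + (-0.846)·0.969) = 0.1230/0.1802 = 0.6825.
Compose with the secondary electron (u' = 0.339 in the scattered electron frame): u_2 = (0.339 + 0.682) / (1 + 0.339·0.682) = 1.0215/1.2314 = 0.8296.

+0.830c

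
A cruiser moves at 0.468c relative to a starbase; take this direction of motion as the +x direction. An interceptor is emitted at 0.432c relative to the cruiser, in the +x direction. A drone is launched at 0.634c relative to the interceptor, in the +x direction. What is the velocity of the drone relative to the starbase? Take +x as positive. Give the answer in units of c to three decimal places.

Apply u = (u' + v)/(1 + u'v/c²) successively, working outward toward the starbase.
Start: velocity of the cruiser relative to the starbase = 0.4680c.
Compose with the interceptor (u' = 0.432 in the cruiser frame): u_1 = (0.432 + 0.468) / (1 + 0.432·0.468) = 0.9000/1.2022 = 0.7486.
Compose with the drone (u' = 0.634 in the interceptor frame): u_2 = (0.634 + 0.749) / (1 + 0.634·0.749) = 1.3826/1.4746 = 0.9376.

0.938c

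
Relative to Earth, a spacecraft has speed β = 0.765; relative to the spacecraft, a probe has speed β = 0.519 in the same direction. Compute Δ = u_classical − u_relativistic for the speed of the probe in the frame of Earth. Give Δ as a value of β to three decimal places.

Δ = 0.365

Galilean: u_cl = 0.519 + 0.765 = 1.2840.
Relativistic: u_rel = (0.519 + 0.765) / (1 + 0.519·0.765) = 1.2840/1.3970 = 0.9191.
Δ = 1.2840 − 0.9191 = 0.3649.
(The classical prediction exceeds c; the relativistic result does not.)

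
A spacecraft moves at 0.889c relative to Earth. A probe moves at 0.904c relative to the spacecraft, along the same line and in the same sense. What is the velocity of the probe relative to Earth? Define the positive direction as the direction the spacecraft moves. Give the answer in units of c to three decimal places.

With v = 0.889 and u' = 0.904 (in units of c),
u = (u' + v)/(1 + u'v/c²):
u = (0.904 + 0.889) / (1 + 0.904·0.889) = 1.7930/1.8037 = 0.9941

0.994c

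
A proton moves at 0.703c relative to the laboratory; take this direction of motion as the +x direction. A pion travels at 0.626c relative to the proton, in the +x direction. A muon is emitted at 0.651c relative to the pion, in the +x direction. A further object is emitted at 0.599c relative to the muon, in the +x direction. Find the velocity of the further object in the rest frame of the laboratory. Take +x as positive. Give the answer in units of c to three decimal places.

Apply u = (u' + v)/(1 + u'v/c²) successively, working outward toward the laboratory.
Start: velocity of the proton relative to the laboratory = 0.7030c.
Compose with the pion (u' = 0.626 in the proton frame): u_1 = (0.626 + 0.703) / (1 + 0.626·0.703) = 1.3290/1.4401 = 0.9229.
Compose with the muon (u' = 0.651 in the pion frame): u_2 = (0.651 + 0.923) / (1 + 0.651·0.923) = 1.5739/1.6008 = 0.9832.
Compose with the further object (u' = 0.599 in the muon frame): u_3 = (0.599 + 0.983) / (1 + 0.599·0.983) = 1.5822/1.5889 = 0.9958.

0.996c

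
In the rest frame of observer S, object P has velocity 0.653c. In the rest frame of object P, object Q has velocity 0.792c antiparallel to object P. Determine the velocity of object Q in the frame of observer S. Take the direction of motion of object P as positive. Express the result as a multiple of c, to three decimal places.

-0.288c

With v = 0.653 and u' = -0.792 (in units of c),
u = (u' + v)/(1 + u'v/c²):
u = (-0.792 + 0.653) / (1 + (-0.792)·0.653) = -0.1390/0.4828 = -0.2879
(Galilean addition would give -0.139c.)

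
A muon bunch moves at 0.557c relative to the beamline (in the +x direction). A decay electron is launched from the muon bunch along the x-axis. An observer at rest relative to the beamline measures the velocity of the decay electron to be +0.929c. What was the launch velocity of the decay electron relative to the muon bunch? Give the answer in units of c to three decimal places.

+0.771c

Invert the composition law: u' = (u − v)/(1 − uv/c²).
u' = (0.929 − 0.557) / (1 − (0.929)(0.557)) = 0.3720/0.4825 = 0.7709.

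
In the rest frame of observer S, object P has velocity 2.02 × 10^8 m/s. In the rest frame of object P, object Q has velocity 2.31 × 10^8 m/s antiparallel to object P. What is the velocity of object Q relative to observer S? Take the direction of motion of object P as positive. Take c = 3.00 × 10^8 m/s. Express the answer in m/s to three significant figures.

In units of c (dividing by 3.00 × 10^8 m/s): v = 0.673, u' = -0.770.
u = (u' + v)/(1 + u'v/c²):
u = (-0.770 + 0.673) / (1 + (-0.770)·0.673) = -0.0967/0.4815 = -0.2007
(Galilean addition would give -0.097c.)
Converting back: u = -0.2007 × 3.00 × 10^8 m/s.

-6.02 × 10^7 m/s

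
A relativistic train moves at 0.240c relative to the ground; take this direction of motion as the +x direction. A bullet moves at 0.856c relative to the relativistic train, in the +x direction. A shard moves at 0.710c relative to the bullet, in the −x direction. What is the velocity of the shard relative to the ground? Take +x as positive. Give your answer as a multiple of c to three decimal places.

Apply u = (u' + v)/(1 + u'v/c²) successively, working outward toward the ground.
Start: velocity of the relativistic train relative to the ground = 0.2400c.
Compose with the bullet (u' = 0.856 in the relativistic train frame): u_1 = (0.856 + 0.240) / (1 + 0.856·0.240) = 1.0960/1.2054 = 0.9092.
Compose with the shard (u' = -0.710 in the bullet frame): u_2 = (-0.710 + 0.909) / (1 + (-0.710)·0.909) = 0.1992/0.3545 = 0.5620.

+0.562c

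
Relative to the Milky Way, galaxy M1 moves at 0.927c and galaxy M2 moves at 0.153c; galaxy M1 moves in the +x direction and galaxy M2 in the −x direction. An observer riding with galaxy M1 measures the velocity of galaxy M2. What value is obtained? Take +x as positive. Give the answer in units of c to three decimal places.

-0.946c

β_A = 0.927, β_B = -0.153.
Transform to A's frame with the inverse velocity-addition law: u' = (u − v)/(1 − uv/c²), taking u = β_B and v = β_A.
u' = (-0.153 − 0.927) / (1 − (0.927)(-0.153)) = -1.0800/1.1418 = -0.9458.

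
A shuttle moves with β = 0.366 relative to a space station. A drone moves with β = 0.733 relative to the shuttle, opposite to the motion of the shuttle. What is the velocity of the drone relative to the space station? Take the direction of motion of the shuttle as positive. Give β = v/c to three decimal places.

With v = 0.366 and u' = -0.733 (in units of c),
u = (u' + v)/(1 + u'v/c²):
u = (-0.733 + 0.366) / (1 + (-0.733)·0.366) = -0.3670/0.7317 = -0.5016

β = -0.502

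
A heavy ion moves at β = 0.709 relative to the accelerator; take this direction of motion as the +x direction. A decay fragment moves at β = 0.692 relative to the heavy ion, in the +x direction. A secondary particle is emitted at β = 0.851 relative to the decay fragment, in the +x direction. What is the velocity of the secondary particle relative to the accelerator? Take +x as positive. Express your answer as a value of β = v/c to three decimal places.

Apply u = (u' + v)/(1 + u'v/c²) successively, working outward toward the accelerator.
Start: velocity of the heavy ion relative to the accelerator = 0.7090c.
Compose with the decay fragment (u' = 0.692 in the heavy ion frame): u_1 = (0.692 + 0.709) / (1 + 0.692·0.709) = 1.4010/1.4906 = 0.9399.
Compose with the secondary particle (u' = 0.851 in the decay fragment frame): u_2 = (0.851 + 0.940) / (1 + 0.851·0.940) = 1.7909/1.7998 = 0.9950.

β = 0.995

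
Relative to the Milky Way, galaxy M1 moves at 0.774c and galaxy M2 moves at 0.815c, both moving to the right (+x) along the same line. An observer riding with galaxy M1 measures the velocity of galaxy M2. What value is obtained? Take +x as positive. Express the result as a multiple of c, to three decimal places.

β_A = 0.774, β_B = 0.815.
Transform to A's frame with the inverse velocity-addition law: u' = (u − v)/(1 − uv/c²), taking u = β_B and v = β_A.
u' = (0.815 − 0.774) / (1 − (0.774)(0.815)) = 0.0410/0.3692 = 0.1111.

+0.111c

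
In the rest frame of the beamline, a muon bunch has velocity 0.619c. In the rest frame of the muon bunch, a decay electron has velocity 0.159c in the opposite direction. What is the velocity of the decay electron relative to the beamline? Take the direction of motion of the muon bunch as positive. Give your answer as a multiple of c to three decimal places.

With v = 0.619 and u' = -0.159 (in units of c),
u = (u' + v)/(1 + u'v/c²):
u = (-0.159 + 0.619) / (1 + (-0.159)·0.619) = 0.4600/0.9016 = 0.5102

+0.510c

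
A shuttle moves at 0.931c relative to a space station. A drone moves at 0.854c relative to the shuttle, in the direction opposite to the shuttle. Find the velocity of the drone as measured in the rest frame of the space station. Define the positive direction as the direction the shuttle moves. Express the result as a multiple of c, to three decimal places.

With v = 0.931 and u' = -0.854 (in units of c),
u = (u' + v)/(1 + u'v/c²):
u = (-0.854 + 0.931) / (1 + (-0.854)·0.931) = 0.0770/0.2049 = 0.3757

+0.376c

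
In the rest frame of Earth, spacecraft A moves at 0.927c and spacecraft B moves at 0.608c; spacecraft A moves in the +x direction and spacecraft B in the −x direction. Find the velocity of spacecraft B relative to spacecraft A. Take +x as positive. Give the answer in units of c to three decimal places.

-0.982c

β_A = 0.927, β_B = -0.608.
Transform to A's frame with the inverse velocity-addition law: u' = (u − v)/(1 − uv/c²), taking u = β_B and v = β_A.
u' = (-0.608 − 0.927) / (1 − (0.927)(-0.608)) = -1.5350/1.5636 = -0.9817.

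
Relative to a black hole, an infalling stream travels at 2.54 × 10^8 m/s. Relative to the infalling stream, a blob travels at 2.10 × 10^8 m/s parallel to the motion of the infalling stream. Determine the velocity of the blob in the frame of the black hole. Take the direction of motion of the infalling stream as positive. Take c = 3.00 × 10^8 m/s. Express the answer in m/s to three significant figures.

In units of c (dividing by 3.00 × 10^8 m/s): v = 0.847, u' = 0.700.
u = (u' + v)/(1 + u'v/c²):
u = (0.700 + 0.847) / (1 + 0.700·0.847) = 1.5467/1.5927 = 0.9711
Converting back: u = 0.9711 × 3.00 × 10^8 m/s.

2.91 × 10^8 m/s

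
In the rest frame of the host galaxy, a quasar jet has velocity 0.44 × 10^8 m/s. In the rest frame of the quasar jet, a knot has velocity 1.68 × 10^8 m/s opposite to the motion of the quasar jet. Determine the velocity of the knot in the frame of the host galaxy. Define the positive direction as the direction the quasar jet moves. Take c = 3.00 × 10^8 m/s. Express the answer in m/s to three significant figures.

In units of c (dividing by 3.00 × 10^8 m/s): v = 0.147, u' = -0.560.
u = (u' + v)/(1 + u'v/c²):
u = (-0.560 + 0.147) / (1 + (-0.560)·0.147) = -0.4133/0.9179 = -0.4503
(Galilean addition would give -0.413c.)
Converting back: u = -0.4503 × 3.00 × 10^8 m/s.

-1.35 × 10^8 m/s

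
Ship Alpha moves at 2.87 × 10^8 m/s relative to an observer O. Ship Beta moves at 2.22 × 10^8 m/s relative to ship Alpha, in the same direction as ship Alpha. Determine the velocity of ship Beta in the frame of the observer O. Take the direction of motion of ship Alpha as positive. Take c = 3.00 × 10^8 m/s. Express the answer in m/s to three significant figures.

In units of c (dividing by 3.00 × 10^8 m/s): v = 0.957, u' = 0.740.
u = (u' + v)/(1 + u'v/c²):
u = (0.740 + 0.957) / (1 + 0.740·0.957) = 1.6967/1.7079 = 0.9934
Converting back: u = 0.9934 × 3.00 × 10^8 m/s.

2.98 × 10^8 m/s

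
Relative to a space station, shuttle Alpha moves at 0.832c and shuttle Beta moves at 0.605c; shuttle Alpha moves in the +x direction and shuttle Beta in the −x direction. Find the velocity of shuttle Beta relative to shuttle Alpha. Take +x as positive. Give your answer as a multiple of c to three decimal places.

-0.956c

β_A = 0.832, β_B = -0.605.
Transform to A's frame with the inverse velocity-addition law: u' = (u − v)/(1 − uv/c²), taking u = β_B and v = β_A.
u' = (-0.605 − 0.832) / (1 − (0.832)(-0.605)) = -1.4370/1.5034 = -0.9559.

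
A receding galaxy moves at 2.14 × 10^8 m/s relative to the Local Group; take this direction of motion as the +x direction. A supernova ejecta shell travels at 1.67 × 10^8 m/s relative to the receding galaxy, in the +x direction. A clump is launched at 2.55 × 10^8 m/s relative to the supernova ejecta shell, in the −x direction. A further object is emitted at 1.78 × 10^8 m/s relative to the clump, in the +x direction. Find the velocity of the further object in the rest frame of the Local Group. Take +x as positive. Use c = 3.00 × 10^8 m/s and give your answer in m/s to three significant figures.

Apply u = (u' + v)/(1 + u'v/c²) successively, working outward toward the Local Group.
(Dividing each given speed by c = 3.00 × 10^8 m/s to work in units of c.)
Start: velocity of the receding galaxy relative to the Local Group = 0.7133c.
Compose with the supernova ejecta shell (u' = 0.557 in the receding galaxy frame): u_1 = (0.557 + 0.713) / (1 + 0.557·0.713) = 1.2700/1.3971 = 0.9090.
Compose with the clump (u' = -0.850 in the supernova ejecta shell frame): u_2 = (-0.850 + 0.909) / (1 + (-0.850)·0.909) = 0.0590/0.2273 = 0.2597.
Compose with the further object (u' = 0.593 in the clump frame): u_3 = (0.593 + 0.260) / (1 + 0.593·0.260) = 0.8530/1.1541 = 0.7391.
So u = 0.7391 × 3.00 × 10^8 m/s.

+2.22 × 10^8 m/s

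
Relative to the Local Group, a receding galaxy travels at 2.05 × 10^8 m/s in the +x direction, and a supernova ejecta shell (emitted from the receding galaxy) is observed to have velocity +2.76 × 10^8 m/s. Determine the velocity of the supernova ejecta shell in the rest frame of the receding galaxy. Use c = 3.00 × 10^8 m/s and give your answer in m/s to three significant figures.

+1.91 × 10^8 m/s

v = 0.683c, u = 0.920c.
Invert the composition law: u' = (u − v)/(1 − uv/c²).
u' = (0.920 − 0.683) / (1 − (0.920)(0.683)) = 0.2367/0.3713 = 0.6373.
u' = 0.6373 × 3.00 × 10^8 m/s.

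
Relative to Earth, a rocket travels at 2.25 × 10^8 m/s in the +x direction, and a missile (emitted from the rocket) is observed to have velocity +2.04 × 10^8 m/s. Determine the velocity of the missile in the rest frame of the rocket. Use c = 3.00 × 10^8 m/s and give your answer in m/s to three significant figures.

-4.29 × 10^7 m/s

v = 0.750c, u = 0.680c.
Invert the composition law: u' = (u − v)/(1 − uv/c²).
u' = (0.680 − 0.750) / (1 − (0.680)(0.750)) = -0.0700/0.4900 = -0.1429.
u' = -0.1429 × 3.00 × 10^8 m/s.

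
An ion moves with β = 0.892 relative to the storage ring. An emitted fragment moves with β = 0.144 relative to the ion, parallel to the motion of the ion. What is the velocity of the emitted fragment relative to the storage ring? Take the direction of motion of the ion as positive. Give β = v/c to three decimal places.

β = 0.918

With v = 0.892 and u' = 0.144 (in units of c),
u = (u' + v)/(1 + u'v/c²):
u = (0.144 + 0.892) / (1 + 0.144·0.892) = 1.0360/1.1284 = 0.9181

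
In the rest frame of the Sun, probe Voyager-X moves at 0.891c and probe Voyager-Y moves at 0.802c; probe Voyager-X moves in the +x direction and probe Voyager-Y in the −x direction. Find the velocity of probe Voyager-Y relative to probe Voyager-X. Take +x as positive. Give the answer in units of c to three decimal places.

-0.987c

β_A = 0.891, β_B = -0.802.
Transform to A's frame with the inverse velocity-addition law: u' = (u − v)/(1 − uv/c²), taking u = β_B and v = β_A.
u' = (-0.802 − 0.891) / (1 − (0.891)(-0.802)) = -1.6930/1.7146 = -0.9874.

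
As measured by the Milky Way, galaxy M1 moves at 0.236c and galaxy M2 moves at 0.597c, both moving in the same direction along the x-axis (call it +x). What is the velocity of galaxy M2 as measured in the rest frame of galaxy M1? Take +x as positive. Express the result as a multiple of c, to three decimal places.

+0.420c

β_A = 0.236, β_B = 0.597.
Transform to A's frame with the inverse velocity-addition law: u' = (u − v)/(1 − uv/c²), taking u = β_B and v = β_A.
u' = (0.597 − 0.236) / (1 − (0.236)(0.597)) = 0.3610/0.8591 = 0.4202.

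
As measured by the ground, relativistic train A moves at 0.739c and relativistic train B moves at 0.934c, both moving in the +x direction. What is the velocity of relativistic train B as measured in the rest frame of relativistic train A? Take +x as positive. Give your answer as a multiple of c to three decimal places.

+0.629c

β_A = 0.739, β_B = 0.934.
Transform to A's frame with the inverse velocity-addition law: u' = (u − v)/(1 − uv/c²), taking u = β_B and v = β_A.
u' = (0.934 − 0.739) / (1 − (0.739)(0.934)) = 0.1950/0.3098 = 0.6295.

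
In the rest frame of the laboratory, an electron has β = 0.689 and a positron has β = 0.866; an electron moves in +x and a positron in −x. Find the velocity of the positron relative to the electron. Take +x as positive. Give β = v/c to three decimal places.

β = -0.974

β_A = 0.689, β_B = -0.866.
Transform to A's frame with the inverse velocity-addition law: u' = (u − v)/(1 − uv/c²), taking u = β_B and v = β_A.
u' = (-0.866 − 0.689) / (1 − (0.689)(-0.866)) = -1.5550/1.5967 = -0.9739.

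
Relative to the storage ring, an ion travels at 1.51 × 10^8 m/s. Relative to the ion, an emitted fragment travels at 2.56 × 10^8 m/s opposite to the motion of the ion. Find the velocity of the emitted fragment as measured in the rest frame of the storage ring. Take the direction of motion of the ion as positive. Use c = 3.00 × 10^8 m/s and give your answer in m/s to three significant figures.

-1.84 × 10^8 m/s

In units of c (dividing by 3.00 × 10^8 m/s): v = 0.503, u' = -0.853.
u = (u' + v)/(1 + u'v/c²):
u = (-0.853 + 0.503) / (1 + (-0.853)·0.503) = -0.3500/0.5705 = -0.6135
Converting back: u = -0.6135 × 3.00 × 10^8 m/s.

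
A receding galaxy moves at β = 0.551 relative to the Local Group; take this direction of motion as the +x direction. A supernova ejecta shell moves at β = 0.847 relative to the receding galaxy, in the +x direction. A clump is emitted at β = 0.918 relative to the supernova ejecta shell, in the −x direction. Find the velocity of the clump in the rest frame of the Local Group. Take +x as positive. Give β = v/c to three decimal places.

β = +0.281

Apply u = (u' + v)/(1 + u'v/c²) successively, working outward toward the Local Group.
Start: velocity of the receding galaxy relative to the Local Group = 0.5510c.
Compose with the supernova ejecta shell (u' = 0.847 in the receding galaxy frame): u_1 = (0.847 + 0.551) / (1 + 0.847·0.551) = 1.3980/1.4667 = 0.9532.
Compose with the clump (u' = -0.918 in the supernova ejecta shell frame): u_2 = (-0.918 + 0.953) / (1 + (-0.918)·0.953) = 0.0352/0.1250 = 0.2813.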